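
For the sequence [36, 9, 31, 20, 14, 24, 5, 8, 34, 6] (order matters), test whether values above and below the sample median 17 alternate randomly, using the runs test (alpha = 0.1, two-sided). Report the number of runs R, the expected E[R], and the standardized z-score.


Step 1: Compute median = 17; label A = above, B = below.
Labels in order: ABAABABBAB  (n_A = 5, n_B = 5)
Step 2: Count runs R = 8.
Step 3: Under H0 (random ordering), E[R] = 2*n_A*n_B/(n_A+n_B) + 1 = 2*5*5/10 + 1 = 6.0000.
        Var[R] = 2*n_A*n_B*(2*n_A*n_B - n_A - n_B) / ((n_A+n_B)^2 * (n_A+n_B-1)) = 2000/900 = 2.2222.
        SD[R] = 1.4907.
Step 4: Continuity-corrected z = (R - 0.5 - E[R]) / SD[R] = (8 - 0.5 - 6.0000) / 1.4907 = 1.0062.
Step 5: Two-sided p-value via normal approximation = 2*(1 - Phi(|z|)) = 0.314305.
Step 6: alpha = 0.1. fail to reject H0.

R = 8, z = 1.0062, p = 0.314305, fail to reject H0.


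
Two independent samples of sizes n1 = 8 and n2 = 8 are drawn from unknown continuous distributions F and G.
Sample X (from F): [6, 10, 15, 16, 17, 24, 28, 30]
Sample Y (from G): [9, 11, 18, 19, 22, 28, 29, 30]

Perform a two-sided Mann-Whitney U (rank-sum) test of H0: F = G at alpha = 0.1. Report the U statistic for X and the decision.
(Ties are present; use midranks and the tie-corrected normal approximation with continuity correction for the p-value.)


Step 1: Combine and sort all 16 observations; assign midranks.
sorted (value, group): (6,X), (9,Y), (10,X), (11,Y), (15,X), (16,X), (17,X), (18,Y), (19,Y), (22,Y), (24,X), (28,X), (28,Y), (29,Y), (30,X), (30,Y)
ranks: 6->1, 9->2, 10->3, 11->4, 15->5, 16->6, 17->7, 18->8, 19->9, 22->10, 24->11, 28->12.5, 28->12.5, 29->14, 30->15.5, 30->15.5
Step 2: Rank sum for X: R1 = 1 + 3 + 5 + 6 + 7 + 11 + 12.5 + 15.5 = 61.
Step 3: U_X = R1 - n1(n1+1)/2 = 61 - 8*9/2 = 61 - 36 = 25.
       U_Y = n1*n2 - U_X = 64 - 25 = 39.
Step 4: Ties are present, so use the tie-corrected normal approximation (with continuity correction) for the p-value.
Step 5: p-value = 0.494201; compare to alpha = 0.1. fail to reject H0.

U_X = 25, p = 0.494201, fail to reject H0 at alpha = 0.1.


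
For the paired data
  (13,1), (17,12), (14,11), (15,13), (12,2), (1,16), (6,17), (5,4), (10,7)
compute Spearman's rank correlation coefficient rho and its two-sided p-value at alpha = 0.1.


Step 1: Rank x and y separately (midranks; no ties here).
rank(x): 13->6, 17->9, 14->7, 15->8, 12->5, 1->1, 6->3, 5->2, 10->4
rank(y): 1->1, 12->6, 11->5, 13->7, 2->2, 16->8, 17->9, 4->3, 7->4
Step 2: d_i = R_x(i) - R_y(i); compute d_i^2.
  (6-1)^2=25, (9-6)^2=9, (7-5)^2=4, (8-7)^2=1, (5-2)^2=9, (1-8)^2=49, (3-9)^2=36, (2-3)^2=1, (4-4)^2=0
sum(d^2) = 134.
Step 3: rho = 1 - 6*134 / (9*(9^2 - 1)) = 1 - 804/720 = -0.116667.
Step 4: Under H0, t = rho * sqrt((n-2)/(1-rho^2)) = -0.3108 ~ t(7).
Step 5: Two-sided p-value from the t-distribution with 7 df = 0.765008.
Step 6: alpha = 0.1. fail to reject H0.

rho = -0.1167, p = 0.765008, fail to reject H0 at alpha = 0.1.


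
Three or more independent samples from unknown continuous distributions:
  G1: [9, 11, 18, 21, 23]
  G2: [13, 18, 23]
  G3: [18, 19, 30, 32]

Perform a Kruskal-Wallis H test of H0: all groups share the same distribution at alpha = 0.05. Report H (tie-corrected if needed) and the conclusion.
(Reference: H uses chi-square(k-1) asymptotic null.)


Step 1: Combine all N = 12 observations and assign midranks.
sorted (value, group, rank): (9,G1,1), (11,G1,2), (13,G2,3), (18,G1,5), (18,G2,5), (18,G3,5), (19,G3,7), (21,G1,8), (23,G1,9.5), (23,G2,9.5), (30,G3,11), (32,G3,12)
Step 2: Sum ranks within each group.
R_1 = 25.5 (n_1 = 5)
R_2 = 17.5 (n_2 = 3)
R_3 = 35 (n_3 = 4)
Step 3: H = 12/(N(N+1)) * sum(R_i^2/n_i) - 3(N+1)
     = 12/(12*13) * (25.5^2/5 + 17.5^2/3 + 35^2/4) - 3*13
     = 0.076923 * 538.383 - 39
     = 2.414103.
Step 4: Ties present; correction factor C = 1 - 30/(12^3 - 12) = 0.982517. Corrected H = 2.414103 / 0.982517 = 2.457058.
Step 5: Under H0, H ~ chi^2(2); p-value = 0.292723.
Step 6: alpha = 0.05. fail to reject H0.

H = 2.4571, df = 2, p = 0.292723, fail to reject H0.


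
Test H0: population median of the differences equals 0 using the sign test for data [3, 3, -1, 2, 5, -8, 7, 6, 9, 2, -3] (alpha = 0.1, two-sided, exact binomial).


Step 1: Discard zero differences. Original n = 11; n_eff = number of nonzero differences = 11.
Nonzero differences (with sign): +3, +3, -1, +2, +5, -8, +7, +6, +9, +2, -3
Step 2: Count signs: positive = 8, negative = 3.
Step 3: Under H0: P(positive) = 0.5, so the number of positives S ~ Bin(11, 0.5).
Step 4: Two-sided exact p-value = sum of Bin(11,0.5) probabilities at or below the observed probability = 0.226562.
Step 5: alpha = 0.1. fail to reject H0.

n_eff = 11, pos = 8, neg = 3, p = 0.226562, fail to reject H0.


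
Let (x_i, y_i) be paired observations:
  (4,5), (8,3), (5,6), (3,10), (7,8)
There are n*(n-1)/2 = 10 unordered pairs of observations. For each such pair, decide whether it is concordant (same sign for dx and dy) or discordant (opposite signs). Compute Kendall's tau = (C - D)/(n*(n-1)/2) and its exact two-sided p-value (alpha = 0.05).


Step 1: Enumerate the 10 unordered pairs (i,j) with i<j and classify each by sign(x_j-x_i) * sign(y_j-y_i).
  (1,2):dx=+4,dy=-2->D; (1,3):dx=+1,dy=+1->C; (1,4):dx=-1,dy=+5->D; (1,5):dx=+3,dy=+3->C
  (2,3):dx=-3,dy=+3->D; (2,4):dx=-5,dy=+7->D; (2,5):dx=-1,dy=+5->D; (3,4):dx=-2,dy=+4->D
  (3,5):dx=+2,dy=+2->C; (4,5):dx=+4,dy=-2->D
Step 2: C = 3, D = 7, total pairs = 10.
Step 3: tau = (C - D)/(n(n-1)/2) = (3 - 7)/10 = -0.400000.
Step 4: Exact two-sided p-value (enumerate n! = 120 permutations of y under H0): p = 0.483333.
Step 5: alpha = 0.05. fail to reject H0.

tau_b = -0.4000 (C=3, D=7), p = 0.483333, fail to reject H0.


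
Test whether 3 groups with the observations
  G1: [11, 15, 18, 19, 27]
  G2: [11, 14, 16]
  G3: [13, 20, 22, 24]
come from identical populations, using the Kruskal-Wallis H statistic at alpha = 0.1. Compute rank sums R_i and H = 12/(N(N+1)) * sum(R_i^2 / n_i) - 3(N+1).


Step 1: Combine all N = 12 observations and assign midranks.
sorted (value, group, rank): (11,G1,1.5), (11,G2,1.5), (13,G3,3), (14,G2,4), (15,G1,5), (16,G2,6), (18,G1,7), (19,G1,8), (20,G3,9), (22,G3,10), (24,G3,11), (27,G1,12)
Step 2: Sum ranks within each group.
R_1 = 33.5 (n_1 = 5)
R_2 = 11.5 (n_2 = 3)
R_3 = 33 (n_3 = 4)
Step 3: H = 12/(N(N+1)) * sum(R_i^2/n_i) - 3(N+1)
     = 12/(12*13) * (33.5^2/5 + 11.5^2/3 + 33^2/4) - 3*13
     = 0.076923 * 540.783 - 39
     = 2.598718.
Step 4: Ties present; correction factor C = 1 - 6/(12^3 - 12) = 0.996503. Corrected H = 2.598718 / 0.996503 = 2.607836.
Step 5: Under H0, H ~ chi^2(2); p-value = 0.271466.
Step 6: alpha = 0.1. fail to reject H0.

H = 2.6078, df = 2, p = 0.271466, fail to reject H0.


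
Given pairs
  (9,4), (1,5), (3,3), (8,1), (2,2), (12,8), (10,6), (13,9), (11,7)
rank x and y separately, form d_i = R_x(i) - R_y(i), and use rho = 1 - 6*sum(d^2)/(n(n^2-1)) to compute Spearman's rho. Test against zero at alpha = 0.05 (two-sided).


Step 1: Rank x and y separately (midranks; no ties here).
rank(x): 9->5, 1->1, 3->3, 8->4, 2->2, 12->8, 10->6, 13->9, 11->7
rank(y): 4->4, 5->5, 3->3, 1->1, 2->2, 8->8, 6->6, 9->9, 7->7
Step 2: d_i = R_x(i) - R_y(i); compute d_i^2.
  (5-4)^2=1, (1-5)^2=16, (3-3)^2=0, (4-1)^2=9, (2-2)^2=0, (8-8)^2=0, (6-6)^2=0, (9-9)^2=0, (7-7)^2=0
sum(d^2) = 26.
Step 3: rho = 1 - 6*26 / (9*(9^2 - 1)) = 1 - 156/720 = 0.783333.
Step 4: Under H0, t = rho * sqrt((n-2)/(1-rho^2)) = 3.3341 ~ t(7).
Step 5: Two-sided p-value from the t-distribution with 7 df = 0.012520.
Step 6: alpha = 0.05. reject H0.

rho = 0.7833, p = 0.012520, reject H0 at alpha = 0.05.


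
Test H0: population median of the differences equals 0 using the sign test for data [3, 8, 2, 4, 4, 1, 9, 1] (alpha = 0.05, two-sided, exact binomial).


Step 1: Discard zero differences. Original n = 8; n_eff = number of nonzero differences = 8.
Nonzero differences (with sign): +3, +8, +2, +4, +4, +1, +9, +1
Step 2: Count signs: positive = 8, negative = 0.
Step 3: Under H0: P(positive) = 0.5, so the number of positives S ~ Bin(8, 0.5).
Step 4: Two-sided exact p-value = sum of Bin(8,0.5) probabilities at or below the observed probability = 0.007812.
Step 5: alpha = 0.05. reject H0.

n_eff = 8, pos = 8, neg = 0, p = 0.007812, reject H0.


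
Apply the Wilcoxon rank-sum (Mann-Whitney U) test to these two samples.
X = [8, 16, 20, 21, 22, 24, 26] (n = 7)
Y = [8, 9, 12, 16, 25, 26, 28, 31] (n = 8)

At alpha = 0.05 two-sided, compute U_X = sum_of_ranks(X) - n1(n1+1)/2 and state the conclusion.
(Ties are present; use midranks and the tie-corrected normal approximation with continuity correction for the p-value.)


Step 1: Combine and sort all 15 observations; assign midranks.
sorted (value, group): (8,X), (8,Y), (9,Y), (12,Y), (16,X), (16,Y), (20,X), (21,X), (22,X), (24,X), (25,Y), (26,X), (26,Y), (28,Y), (31,Y)
ranks: 8->1.5, 8->1.5, 9->3, 12->4, 16->5.5, 16->5.5, 20->7, 21->8, 22->9, 24->10, 25->11, 26->12.5, 26->12.5, 28->14, 31->15
Step 2: Rank sum for X: R1 = 1.5 + 5.5 + 7 + 8 + 9 + 10 + 12.5 = 53.5.
Step 3: U_X = R1 - n1(n1+1)/2 = 53.5 - 7*8/2 = 53.5 - 28 = 25.5.
       U_Y = n1*n2 - U_X = 56 - 25.5 = 30.5.
Step 4: Ties are present, so use the tie-corrected normal approximation (with continuity correction) for the p-value.
Step 5: p-value = 0.816478; compare to alpha = 0.05. fail to reject H0.

U_X = 25.5, p = 0.816478, fail to reject H0 at alpha = 0.05.


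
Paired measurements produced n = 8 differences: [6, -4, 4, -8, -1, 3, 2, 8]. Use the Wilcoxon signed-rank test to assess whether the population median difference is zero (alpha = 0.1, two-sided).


Step 1: Drop any zero differences (none here) and take |d_i|.
|d| = [6, 4, 4, 8, 1, 3, 2, 8]
Step 2: Midrank |d_i| (ties get averaged ranks).
ranks: |6|->6, |4|->4.5, |4|->4.5, |8|->7.5, |1|->1, |3|->3, |2|->2, |8|->7.5
Step 3: Attach original signs; sum ranks with positive sign and with negative sign.
W+ = 6 + 4.5 + 3 + 2 + 7.5 = 23
W- = 4.5 + 7.5 + 1 = 13
(Check: W+ + W- = 36 should equal n(n+1)/2 = 36.)
Step 4: Test statistic W = min(W+, W-) = 13.
Step 5: Ties in |d|, so use the tie-corrected normal approximation.
        E[W] = n(n+1)/4 = 8*9/4 = 18.
        Tie groups: |d|=4 (t=2), |d|=8 (t=2); sum(t^3 - t) = 12.
        Var[W] = n(n+1)(2n+1)/24 - sum(t^3-t)/48 = 1224/24 - 12/48 = 50.75.
        z = (W - E[W]) / sqrt(Var[W]) = (13 - 18) / 7.1239 = -0.7019.
        Two-sided p = 2*Phi(z) = 0.482765.
Step 6: alpha = 0.1. fail to reject H0.

W+ = 23, W- = 13, W = min = 13, p = 0.482765, fail to reject H0.


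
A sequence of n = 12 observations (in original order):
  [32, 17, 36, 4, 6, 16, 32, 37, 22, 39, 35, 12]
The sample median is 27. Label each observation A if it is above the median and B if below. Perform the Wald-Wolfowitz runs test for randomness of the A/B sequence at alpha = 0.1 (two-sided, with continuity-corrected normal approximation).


Step 1: Compute median = 27; label A = above, B = below.
Labels in order: ABABBBAABAAB  (n_A = 6, n_B = 6)
Step 2: Count runs R = 8.
Step 3: Under H0 (random ordering), E[R] = 2*n_A*n_B/(n_A+n_B) + 1 = 2*6*6/12 + 1 = 7.0000.
        Var[R] = 2*n_A*n_B*(2*n_A*n_B - n_A - n_B) / ((n_A+n_B)^2 * (n_A+n_B-1)) = 4320/1584 = 2.7273.
        SD[R] = 1.6514.
Step 4: Continuity-corrected z = (R - 0.5 - E[R]) / SD[R] = (8 - 0.5 - 7.0000) / 1.6514 = 0.3028.
Step 5: Two-sided p-value via normal approximation = 2*(1 - Phi(|z|)) = 0.762069.
Step 6: alpha = 0.1. fail to reject H0.

R = 8, z = 0.3028, p = 0.762069, fail to reject H0.


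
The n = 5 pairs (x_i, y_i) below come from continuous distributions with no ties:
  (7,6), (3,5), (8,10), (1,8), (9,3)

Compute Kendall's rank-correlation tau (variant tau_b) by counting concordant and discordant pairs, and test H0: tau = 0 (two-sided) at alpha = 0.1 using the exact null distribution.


Step 1: Enumerate the 10 unordered pairs (i,j) with i<j and classify each by sign(x_j-x_i) * sign(y_j-y_i).
  (1,2):dx=-4,dy=-1->C; (1,3):dx=+1,dy=+4->C; (1,4):dx=-6,dy=+2->D; (1,5):dx=+2,dy=-3->D
  (2,3):dx=+5,dy=+5->C; (2,4):dx=-2,dy=+3->D; (2,5):dx=+6,dy=-2->D; (3,4):dx=-7,dy=-2->C
  (3,5):dx=+1,dy=-7->D; (4,5):dx=+8,dy=-5->D
Step 2: C = 4, D = 6, total pairs = 10.
Step 3: tau = (C - D)/(n(n-1)/2) = (4 - 6)/10 = -0.200000.
Step 4: Exact two-sided p-value (enumerate n! = 120 permutations of y under H0): p = 0.816667.
Step 5: alpha = 0.1. fail to reject H0.

tau_b = -0.2000 (C=4, D=6), p = 0.816667, fail to reject H0.


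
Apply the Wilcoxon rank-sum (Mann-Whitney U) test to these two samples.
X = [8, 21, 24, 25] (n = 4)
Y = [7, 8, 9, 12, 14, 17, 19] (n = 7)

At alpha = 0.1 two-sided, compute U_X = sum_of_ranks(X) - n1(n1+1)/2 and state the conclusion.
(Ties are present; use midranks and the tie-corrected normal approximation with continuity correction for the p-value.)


Step 1: Combine and sort all 11 observations; assign midranks.
sorted (value, group): (7,Y), (8,X), (8,Y), (9,Y), (12,Y), (14,Y), (17,Y), (19,Y), (21,X), (24,X), (25,X)
ranks: 7->1, 8->2.5, 8->2.5, 9->4, 12->5, 14->6, 17->7, 19->8, 21->9, 24->10, 25->11
Step 2: Rank sum for X: R1 = 2.5 + 9 + 10 + 11 = 32.5.
Step 3: U_X = R1 - n1(n1+1)/2 = 32.5 - 4*5/2 = 32.5 - 10 = 22.5.
       U_Y = n1*n2 - U_X = 28 - 22.5 = 5.5.
Step 4: Ties are present, so use the tie-corrected normal approximation (with continuity correction) for the p-value.
Step 5: p-value = 0.129695; compare to alpha = 0.1. fail to reject H0.

U_X = 22.5, p = 0.129695, fail to reject H0 at alpha = 0.1.


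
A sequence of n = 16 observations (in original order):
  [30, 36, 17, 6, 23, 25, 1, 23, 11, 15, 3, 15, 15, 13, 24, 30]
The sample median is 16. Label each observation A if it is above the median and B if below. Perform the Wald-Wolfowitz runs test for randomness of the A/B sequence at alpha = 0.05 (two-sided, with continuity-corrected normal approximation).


Step 1: Compute median = 16; label A = above, B = below.
Labels in order: AAABAABABBBBBBAA  (n_A = 8, n_B = 8)
Step 2: Count runs R = 7.
Step 3: Under H0 (random ordering), E[R] = 2*n_A*n_B/(n_A+n_B) + 1 = 2*8*8/16 + 1 = 9.0000.
        Var[R] = 2*n_A*n_B*(2*n_A*n_B - n_A - n_B) / ((n_A+n_B)^2 * (n_A+n_B-1)) = 14336/3840 = 3.7333.
        SD[R] = 1.9322.
Step 4: Continuity-corrected z = (R + 0.5 - E[R]) / SD[R] = (7 + 0.5 - 9.0000) / 1.9322 = -0.7763.
Step 5: Two-sided p-value via normal approximation = 2*(1 - Phi(|z|)) = 0.437558.
Step 6: alpha = 0.05. fail to reject H0.

R = 7, z = -0.7763, p = 0.437558, fail to reject H0.


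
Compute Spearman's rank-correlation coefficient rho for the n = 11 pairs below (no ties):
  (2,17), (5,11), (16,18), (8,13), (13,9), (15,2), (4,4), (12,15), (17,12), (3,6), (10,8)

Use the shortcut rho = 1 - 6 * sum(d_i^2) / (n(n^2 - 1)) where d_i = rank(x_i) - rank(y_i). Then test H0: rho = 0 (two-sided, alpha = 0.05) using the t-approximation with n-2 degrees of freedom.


Step 1: Rank x and y separately (midranks; no ties here).
rank(x): 2->1, 5->4, 16->10, 8->5, 13->8, 15->9, 4->3, 12->7, 17->11, 3->2, 10->6
rank(y): 17->10, 11->6, 18->11, 13->8, 9->5, 2->1, 4->2, 15->9, 12->7, 6->3, 8->4
Step 2: d_i = R_x(i) - R_y(i); compute d_i^2.
  (1-10)^2=81, (4-6)^2=4, (10-11)^2=1, (5-8)^2=9, (8-5)^2=9, (9-1)^2=64, (3-2)^2=1, (7-9)^2=4, (11-7)^2=16, (2-3)^2=1, (6-4)^2=4
sum(d^2) = 194.
Step 3: rho = 1 - 6*194 / (11*(11^2 - 1)) = 1 - 1164/1320 = 0.118182.
Step 4: Under H0, t = rho * sqrt((n-2)/(1-rho^2)) = 0.3570 ~ t(9).
Step 5: Two-sided p-value from the t-distribution with 9 df = 0.729285.
Step 6: alpha = 0.05. fail to reject H0.

rho = 0.1182, p = 0.729285, fail to reject H0 at alpha = 0.05.


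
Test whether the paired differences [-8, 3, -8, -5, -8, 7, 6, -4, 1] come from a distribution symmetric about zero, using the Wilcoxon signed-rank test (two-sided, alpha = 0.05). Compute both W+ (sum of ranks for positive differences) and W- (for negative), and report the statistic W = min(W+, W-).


Step 1: Drop any zero differences (none here) and take |d_i|.
|d| = [8, 3, 8, 5, 8, 7, 6, 4, 1]
Step 2: Midrank |d_i| (ties get averaged ranks).
ranks: |8|->8, |3|->2, |8|->8, |5|->4, |8|->8, |7|->6, |6|->5, |4|->3, |1|->1
Step 3: Attach original signs; sum ranks with positive sign and with negative sign.
W+ = 2 + 6 + 5 + 1 = 14
W- = 8 + 8 + 4 + 8 + 3 = 31
(Check: W+ + W- = 45 should equal n(n+1)/2 = 45.)
Step 4: Test statistic W = min(W+, W-) = 14.
Step 5: Ties in |d|, so use the tie-corrected normal approximation.
        E[W] = n(n+1)/4 = 9*10/4 = 22.5.
        Tie groups: |d|=8 (t=3); sum(t^3 - t) = 24.
        Var[W] = n(n+1)(2n+1)/24 - sum(t^3-t)/48 = 1710/24 - 24/48 = 70.75.
        z = (W - E[W]) / sqrt(Var[W]) = (14 - 22.5) / 8.4113 = -1.0105.
        Two-sided p = 2*Phi(z) = 0.312234.
Step 6: alpha = 0.05. fail to reject H0.

W+ = 14, W- = 31, W = min = 14, p = 0.312234, fail to reject H0.


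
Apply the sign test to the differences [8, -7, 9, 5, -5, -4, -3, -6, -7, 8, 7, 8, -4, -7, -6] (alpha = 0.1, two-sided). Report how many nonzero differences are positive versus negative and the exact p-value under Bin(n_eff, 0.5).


Step 1: Discard zero differences. Original n = 15; n_eff = number of nonzero differences = 15.
Nonzero differences (with sign): +8, -7, +9, +5, -5, -4, -3, -6, -7, +8, +7, +8, -4, -7, -6
Step 2: Count signs: positive = 6, negative = 9.
Step 3: Under H0: P(positive) = 0.5, so the number of positives S ~ Bin(15, 0.5).
Step 4: Two-sided exact p-value = sum of Bin(15,0.5) probabilities at or below the observed probability = 0.607239.
Step 5: alpha = 0.1. fail to reject H0.

n_eff = 15, pos = 6, neg = 9, p = 0.607239, fail to reject H0.


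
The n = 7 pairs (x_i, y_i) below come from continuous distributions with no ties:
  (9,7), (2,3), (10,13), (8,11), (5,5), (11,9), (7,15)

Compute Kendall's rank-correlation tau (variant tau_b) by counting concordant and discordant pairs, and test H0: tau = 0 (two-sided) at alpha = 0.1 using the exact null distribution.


Step 1: Enumerate the 21 unordered pairs (i,j) with i<j and classify each by sign(x_j-x_i) * sign(y_j-y_i).
  (1,2):dx=-7,dy=-4->C; (1,3):dx=+1,dy=+6->C; (1,4):dx=-1,dy=+4->D; (1,5):dx=-4,dy=-2->C
  (1,6):dx=+2,dy=+2->C; (1,7):dx=-2,dy=+8->D; (2,3):dx=+8,dy=+10->C; (2,4):dx=+6,dy=+8->C
  (2,5):dx=+3,dy=+2->C; (2,6):dx=+9,dy=+6->C; (2,7):dx=+5,dy=+12->C; (3,4):dx=-2,dy=-2->C
  (3,5):dx=-5,dy=-8->C; (3,6):dx=+1,dy=-4->D; (3,7):dx=-3,dy=+2->D; (4,5):dx=-3,dy=-6->C
  (4,6):dx=+3,dy=-2->D; (4,7):dx=-1,dy=+4->D; (5,6):dx=+6,dy=+4->C; (5,7):dx=+2,dy=+10->C
  (6,7):dx=-4,dy=+6->D
Step 2: C = 14, D = 7, total pairs = 21.
Step 3: tau = (C - D)/(n(n-1)/2) = (14 - 7)/21 = 0.333333.
Step 4: Exact two-sided p-value (enumerate n! = 5040 permutations of y under H0): p = 0.381349.
Step 5: alpha = 0.1. fail to reject H0.

tau_b = 0.3333 (C=14, D=7), p = 0.381349, fail to reject H0.


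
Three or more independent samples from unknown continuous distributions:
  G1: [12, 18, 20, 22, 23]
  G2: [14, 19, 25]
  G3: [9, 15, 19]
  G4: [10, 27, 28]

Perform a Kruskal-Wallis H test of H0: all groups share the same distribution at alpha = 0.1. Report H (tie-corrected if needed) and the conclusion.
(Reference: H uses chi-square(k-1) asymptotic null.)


Step 1: Combine all N = 14 observations and assign midranks.
sorted (value, group, rank): (9,G3,1), (10,G4,2), (12,G1,3), (14,G2,4), (15,G3,5), (18,G1,6), (19,G2,7.5), (19,G3,7.5), (20,G1,9), (22,G1,10), (23,G1,11), (25,G2,12), (27,G4,13), (28,G4,14)
Step 2: Sum ranks within each group.
R_1 = 39 (n_1 = 5)
R_2 = 23.5 (n_2 = 3)
R_3 = 13.5 (n_3 = 3)
R_4 = 29 (n_4 = 3)
Step 3: H = 12/(N(N+1)) * sum(R_i^2/n_i) - 3(N+1)
     = 12/(14*15) * (39^2/5 + 23.5^2/3 + 13.5^2/3 + 29^2/3) - 3*15
     = 0.057143 * 829.367 - 45
     = 2.392381.
Step 4: Ties present; correction factor C = 1 - 6/(14^3 - 14) = 0.997802. Corrected H = 2.392381 / 0.997802 = 2.397651.
Step 5: Under H0, H ~ chi^2(3); p-value = 0.494072.
Step 6: alpha = 0.1. fail to reject H0.

H = 2.3977, df = 3, p = 0.494072, fail to reject H0.


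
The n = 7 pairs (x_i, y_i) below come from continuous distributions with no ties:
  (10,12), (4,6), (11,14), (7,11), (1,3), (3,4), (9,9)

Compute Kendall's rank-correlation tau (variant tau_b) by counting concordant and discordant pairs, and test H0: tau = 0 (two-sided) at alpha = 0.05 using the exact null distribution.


Step 1: Enumerate the 21 unordered pairs (i,j) with i<j and classify each by sign(x_j-x_i) * sign(y_j-y_i).
  (1,2):dx=-6,dy=-6->C; (1,3):dx=+1,dy=+2->C; (1,4):dx=-3,dy=-1->C; (1,5):dx=-9,dy=-9->C
  (1,6):dx=-7,dy=-8->C; (1,7):dx=-1,dy=-3->C; (2,3):dx=+7,dy=+8->C; (2,4):dx=+3,dy=+5->C
  (2,5):dx=-3,dy=-3->C; (2,6):dx=-1,dy=-2->C; (2,7):dx=+5,dy=+3->C; (3,4):dx=-4,dy=-3->C
  (3,5):dx=-10,dy=-11->C; (3,6):dx=-8,dy=-10->C; (3,7):dx=-2,dy=-5->C; (4,5):dx=-6,dy=-8->C
  (4,6):dx=-4,dy=-7->C; (4,7):dx=+2,dy=-2->D; (5,6):dx=+2,dy=+1->C; (5,7):dx=+8,dy=+6->C
  (6,7):dx=+6,dy=+5->C
Step 2: C = 20, D = 1, total pairs = 21.
Step 3: tau = (C - D)/(n(n-1)/2) = (20 - 1)/21 = 0.904762.
Step 4: Exact two-sided p-value (enumerate n! = 5040 permutations of y under H0): p = 0.002778.
Step 5: alpha = 0.05. reject H0.

tau_b = 0.9048 (C=20, D=1), p = 0.002778, reject H0.


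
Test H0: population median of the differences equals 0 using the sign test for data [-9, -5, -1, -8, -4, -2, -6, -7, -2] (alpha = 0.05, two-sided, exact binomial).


Step 1: Discard zero differences. Original n = 9; n_eff = number of nonzero differences = 9.
Nonzero differences (with sign): -9, -5, -1, -8, -4, -2, -6, -7, -2
Step 2: Count signs: positive = 0, negative = 9.
Step 3: Under H0: P(positive) = 0.5, so the number of positives S ~ Bin(9, 0.5).
Step 4: Two-sided exact p-value = sum of Bin(9,0.5) probabilities at or below the observed probability = 0.003906.
Step 5: alpha = 0.05. reject H0.

n_eff = 9, pos = 0, neg = 9, p = 0.003906, reject H0.


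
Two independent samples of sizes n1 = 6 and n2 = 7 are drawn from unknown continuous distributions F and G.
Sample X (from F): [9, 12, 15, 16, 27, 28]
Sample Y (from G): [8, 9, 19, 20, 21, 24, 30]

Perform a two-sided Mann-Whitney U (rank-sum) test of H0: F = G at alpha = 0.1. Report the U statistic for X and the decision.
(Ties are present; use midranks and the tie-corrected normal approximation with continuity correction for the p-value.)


Step 1: Combine and sort all 13 observations; assign midranks.
sorted (value, group): (8,Y), (9,X), (9,Y), (12,X), (15,X), (16,X), (19,Y), (20,Y), (21,Y), (24,Y), (27,X), (28,X), (30,Y)
ranks: 8->1, 9->2.5, 9->2.5, 12->4, 15->5, 16->6, 19->7, 20->8, 21->9, 24->10, 27->11, 28->12, 30->13
Step 2: Rank sum for X: R1 = 2.5 + 4 + 5 + 6 + 11 + 12 = 40.5.
Step 3: U_X = R1 - n1(n1+1)/2 = 40.5 - 6*7/2 = 40.5 - 21 = 19.5.
       U_Y = n1*n2 - U_X = 42 - 19.5 = 22.5.
Step 4: Ties are present, so use the tie-corrected normal approximation (with continuity correction) for the p-value.
Step 5: p-value = 0.886248; compare to alpha = 0.1. fail to reject H0.

U_X = 19.5, p = 0.886248, fail to reject H0 at alpha = 0.1.


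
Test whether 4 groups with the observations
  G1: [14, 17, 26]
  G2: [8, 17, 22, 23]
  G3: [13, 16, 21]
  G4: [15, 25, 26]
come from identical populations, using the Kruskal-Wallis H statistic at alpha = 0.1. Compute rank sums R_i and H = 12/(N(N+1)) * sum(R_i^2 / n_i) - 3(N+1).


Step 1: Combine all N = 13 observations and assign midranks.
sorted (value, group, rank): (8,G2,1), (13,G3,2), (14,G1,3), (15,G4,4), (16,G3,5), (17,G1,6.5), (17,G2,6.5), (21,G3,8), (22,G2,9), (23,G2,10), (25,G4,11), (26,G1,12.5), (26,G4,12.5)
Step 2: Sum ranks within each group.
R_1 = 22 (n_1 = 3)
R_2 = 26.5 (n_2 = 4)
R_3 = 15 (n_3 = 3)
R_4 = 27.5 (n_4 = 3)
Step 3: H = 12/(N(N+1)) * sum(R_i^2/n_i) - 3(N+1)
     = 12/(13*14) * (22^2/3 + 26.5^2/4 + 15^2/3 + 27.5^2/3) - 3*14
     = 0.065934 * 663.979 - 42
     = 1.778846.
Step 4: Ties present; correction factor C = 1 - 12/(13^3 - 13) = 0.994505. Corrected H = 1.778846 / 0.994505 = 1.788674.
Step 5: Under H0, H ~ chi^2(3); p-value = 0.617403.
Step 6: alpha = 0.1. fail to reject H0.

H = 1.7887, df = 3, p = 0.617403, fail to reject H0.


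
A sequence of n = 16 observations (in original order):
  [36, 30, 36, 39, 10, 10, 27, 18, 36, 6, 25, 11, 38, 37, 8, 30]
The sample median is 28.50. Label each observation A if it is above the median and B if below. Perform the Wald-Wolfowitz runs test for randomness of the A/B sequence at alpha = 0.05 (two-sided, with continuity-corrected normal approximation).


Step 1: Compute median = 28.50; label A = above, B = below.
Labels in order: AAAABBBBABBBAABA  (n_A = 8, n_B = 8)
Step 2: Count runs R = 7.
Step 3: Under H0 (random ordering), E[R] = 2*n_A*n_B/(n_A+n_B) + 1 = 2*8*8/16 + 1 = 9.0000.
        Var[R] = 2*n_A*n_B*(2*n_A*n_B - n_A - n_B) / ((n_A+n_B)^2 * (n_A+n_B-1)) = 14336/3840 = 3.7333.
        SD[R] = 1.9322.
Step 4: Continuity-corrected z = (R + 0.5 - E[R]) / SD[R] = (7 + 0.5 - 9.0000) / 1.9322 = -0.7763.
Step 5: Two-sided p-value via normal approximation = 2*(1 - Phi(|z|)) = 0.437558.
Step 6: alpha = 0.05. fail to reject H0.

R = 7, z = -0.7763, p = 0.437558, fail to reject H0.


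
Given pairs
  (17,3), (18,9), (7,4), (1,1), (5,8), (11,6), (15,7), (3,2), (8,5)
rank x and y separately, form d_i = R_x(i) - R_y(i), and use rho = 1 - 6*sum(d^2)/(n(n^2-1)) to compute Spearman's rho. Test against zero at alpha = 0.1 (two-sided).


Step 1: Rank x and y separately (midranks; no ties here).
rank(x): 17->8, 18->9, 7->4, 1->1, 5->3, 11->6, 15->7, 3->2, 8->5
rank(y): 3->3, 9->9, 4->4, 1->1, 8->8, 6->6, 7->7, 2->2, 5->5
Step 2: d_i = R_x(i) - R_y(i); compute d_i^2.
  (8-3)^2=25, (9-9)^2=0, (4-4)^2=0, (1-1)^2=0, (3-8)^2=25, (6-6)^2=0, (7-7)^2=0, (2-2)^2=0, (5-5)^2=0
sum(d^2) = 50.
Step 3: rho = 1 - 6*50 / (9*(9^2 - 1)) = 1 - 300/720 = 0.583333.
Step 4: Under H0, t = rho * sqrt((n-2)/(1-rho^2)) = 1.9001 ~ t(7).
Step 5: Two-sided p-value from the t-distribution with 7 df = 0.099186.
Step 6: alpha = 0.1. reject H0.

rho = 0.5833, p = 0.099186, reject H0 at alpha = 0.1.


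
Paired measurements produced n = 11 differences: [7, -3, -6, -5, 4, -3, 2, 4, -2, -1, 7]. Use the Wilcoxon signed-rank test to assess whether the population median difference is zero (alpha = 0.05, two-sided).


Step 1: Drop any zero differences (none here) and take |d_i|.
|d| = [7, 3, 6, 5, 4, 3, 2, 4, 2, 1, 7]
Step 2: Midrank |d_i| (ties get averaged ranks).
ranks: |7|->10.5, |3|->4.5, |6|->9, |5|->8, |4|->6.5, |3|->4.5, |2|->2.5, |4|->6.5, |2|->2.5, |1|->1, |7|->10.5
Step 3: Attach original signs; sum ranks with positive sign and with negative sign.
W+ = 10.5 + 6.5 + 2.5 + 6.5 + 10.5 = 36.5
W- = 4.5 + 9 + 8 + 4.5 + 2.5 + 1 = 29.5
(Check: W+ + W- = 66 should equal n(n+1)/2 = 66.)
Step 4: Test statistic W = min(W+, W-) = 29.5.
Step 5: Ties in |d|, so use the tie-corrected normal approximation.
        E[W] = n(n+1)/4 = 11*12/4 = 33.
        Tie groups: |d|=2 (t=2), |d|=3 (t=2), |d|=4 (t=2), |d|=7 (t=2); sum(t^3 - t) = 24.
        Var[W] = n(n+1)(2n+1)/24 - sum(t^3-t)/48 = 3036/24 - 24/48 = 126.
        z = (W - E[W]) / sqrt(Var[W]) = (29.5 - 33) / 11.2250 = -0.3118.
        Two-sided p = 2*Phi(z) = 0.755189.
Step 6: alpha = 0.05. fail to reject H0.

W+ = 36.5, W- = 29.5, W = min = 29.5, p = 0.755189, fail to reject H0.


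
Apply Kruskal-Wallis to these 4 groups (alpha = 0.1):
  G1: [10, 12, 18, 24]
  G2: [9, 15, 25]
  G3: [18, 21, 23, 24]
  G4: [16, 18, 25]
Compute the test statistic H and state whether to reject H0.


Step 1: Combine all N = 14 observations and assign midranks.
sorted (value, group, rank): (9,G2,1), (10,G1,2), (12,G1,3), (15,G2,4), (16,G4,5), (18,G1,7), (18,G3,7), (18,G4,7), (21,G3,9), (23,G3,10), (24,G1,11.5), (24,G3,11.5), (25,G2,13.5), (25,G4,13.5)
Step 2: Sum ranks within each group.
R_1 = 23.5 (n_1 = 4)
R_2 = 18.5 (n_2 = 3)
R_3 = 37.5 (n_3 = 4)
R_4 = 25.5 (n_4 = 3)
Step 3: H = 12/(N(N+1)) * sum(R_i^2/n_i) - 3(N+1)
     = 12/(14*15) * (23.5^2/4 + 18.5^2/3 + 37.5^2/4 + 25.5^2/3) - 3*15
     = 0.057143 * 820.458 - 45
     = 1.883333.
Step 4: Ties present; correction factor C = 1 - 36/(14^3 - 14) = 0.986813. Corrected H = 1.883333 / 0.986813 = 1.908500.
Step 5: Under H0, H ~ chi^2(3); p-value = 0.591613.
Step 6: alpha = 0.1. fail to reject H0.

H = 1.9085, df = 3, p = 0.591613, fail to reject H0.


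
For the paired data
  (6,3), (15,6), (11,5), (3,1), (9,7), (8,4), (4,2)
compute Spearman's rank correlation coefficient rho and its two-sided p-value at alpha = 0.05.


Step 1: Rank x and y separately (midranks; no ties here).
rank(x): 6->3, 15->7, 11->6, 3->1, 9->5, 8->4, 4->2
rank(y): 3->3, 6->6, 5->5, 1->1, 7->7, 4->4, 2->2
Step 2: d_i = R_x(i) - R_y(i); compute d_i^2.
  (3-3)^2=0, (7-6)^2=1, (6-5)^2=1, (1-1)^2=0, (5-7)^2=4, (4-4)^2=0, (2-2)^2=0
sum(d^2) = 6.
Step 3: rho = 1 - 6*6 / (7*(7^2 - 1)) = 1 - 36/336 = 0.892857.
Step 4: Under H0, t = rho * sqrt((n-2)/(1-rho^2)) = 4.4333 ~ t(5).
Step 5: Two-sided p-value from the t-distribution with 5 df = 0.006807.
Step 6: alpha = 0.05. reject H0.

rho = 0.8929, p = 0.006807, reject H0 at alpha = 0.05.


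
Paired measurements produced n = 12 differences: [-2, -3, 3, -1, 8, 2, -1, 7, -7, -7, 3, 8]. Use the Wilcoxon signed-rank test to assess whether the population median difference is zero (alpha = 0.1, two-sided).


Step 1: Drop any zero differences (none here) and take |d_i|.
|d| = [2, 3, 3, 1, 8, 2, 1, 7, 7, 7, 3, 8]
Step 2: Midrank |d_i| (ties get averaged ranks).
ranks: |2|->3.5, |3|->6, |3|->6, |1|->1.5, |8|->11.5, |2|->3.5, |1|->1.5, |7|->9, |7|->9, |7|->9, |3|->6, |8|->11.5
Step 3: Attach original signs; sum ranks with positive sign and with negative sign.
W+ = 6 + 11.5 + 3.5 + 9 + 6 + 11.5 = 47.5
W- = 3.5 + 6 + 1.5 + 1.5 + 9 + 9 = 30.5
(Check: W+ + W- = 78 should equal n(n+1)/2 = 78.)
Step 4: Test statistic W = min(W+, W-) = 30.5.
Step 5: Ties in |d|, so use the tie-corrected normal approximation.
        E[W] = n(n+1)/4 = 12*13/4 = 39.
        Tie groups: |d|=1 (t=2), |d|=2 (t=2), |d|=3 (t=3), |d|=7 (t=3), |d|=8 (t=2); sum(t^3 - t) = 66.
        Var[W] = n(n+1)(2n+1)/24 - sum(t^3-t)/48 = 3900/24 - 66/48 = 161.125.
        z = (W - E[W]) / sqrt(Var[W]) = (30.5 - 39) / 12.6935 = -0.6696.
        Two-sided p = 2*Phi(z) = 0.503091.
Step 6: alpha = 0.1. fail to reject H0.

W+ = 47.5, W- = 30.5, W = min = 30.5, p = 0.503091, fail to reject H0.


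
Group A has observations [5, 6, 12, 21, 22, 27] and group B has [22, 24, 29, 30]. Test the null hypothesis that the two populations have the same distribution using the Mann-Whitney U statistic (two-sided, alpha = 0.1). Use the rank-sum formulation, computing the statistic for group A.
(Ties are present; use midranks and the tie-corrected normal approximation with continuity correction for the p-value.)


Step 1: Combine and sort all 10 observations; assign midranks.
sorted (value, group): (5,X), (6,X), (12,X), (21,X), (22,X), (22,Y), (24,Y), (27,X), (29,Y), (30,Y)
ranks: 5->1, 6->2, 12->3, 21->4, 22->5.5, 22->5.5, 24->7, 27->8, 29->9, 30->10
Step 2: Rank sum for X: R1 = 1 + 2 + 3 + 4 + 5.5 + 8 = 23.5.
Step 3: U_X = R1 - n1(n1+1)/2 = 23.5 - 6*7/2 = 23.5 - 21 = 2.5.
       U_Y = n1*n2 - U_X = 24 - 2.5 = 21.5.
Step 4: Ties are present, so use the tie-corrected normal approximation (with continuity correction) for the p-value.
Step 5: p-value = 0.054273; compare to alpha = 0.1. reject H0.

U_X = 2.5, p = 0.054273, reject H0 at alpha = 0.1.


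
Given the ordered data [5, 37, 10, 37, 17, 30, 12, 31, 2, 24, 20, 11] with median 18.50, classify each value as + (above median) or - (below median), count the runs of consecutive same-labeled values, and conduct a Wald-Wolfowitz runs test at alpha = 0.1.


Step 1: Compute median = 18.50; label A = above, B = below.
Labels in order: BABABABABAAB  (n_A = 6, n_B = 6)
Step 2: Count runs R = 11.
Step 3: Under H0 (random ordering), E[R] = 2*n_A*n_B/(n_A+n_B) + 1 = 2*6*6/12 + 1 = 7.0000.
        Var[R] = 2*n_A*n_B*(2*n_A*n_B - n_A - n_B) / ((n_A+n_B)^2 * (n_A+n_B-1)) = 4320/1584 = 2.7273.
        SD[R] = 1.6514.
Step 4: Continuity-corrected z = (R - 0.5 - E[R]) / SD[R] = (11 - 0.5 - 7.0000) / 1.6514 = 2.1194.
Step 5: Two-sided p-value via normal approximation = 2*(1 - Phi(|z|)) = 0.034060.
Step 6: alpha = 0.1. reject H0.

R = 11, z = 2.1194, p = 0.034060, reject H0.


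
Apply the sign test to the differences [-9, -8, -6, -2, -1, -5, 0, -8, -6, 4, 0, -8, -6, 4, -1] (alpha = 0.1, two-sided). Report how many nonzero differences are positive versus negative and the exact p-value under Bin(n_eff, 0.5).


Step 1: Discard zero differences. Original n = 15; n_eff = number of nonzero differences = 13.
Nonzero differences (with sign): -9, -8, -6, -2, -1, -5, -8, -6, +4, -8, -6, +4, -1
Step 2: Count signs: positive = 2, negative = 11.
Step 3: Under H0: P(positive) = 0.5, so the number of positives S ~ Bin(13, 0.5).
Step 4: Two-sided exact p-value = sum of Bin(13,0.5) probabilities at or below the observed probability = 0.022461.
Step 5: alpha = 0.1. reject H0.

n_eff = 13, pos = 2, neg = 11, p = 0.022461, reject H0.


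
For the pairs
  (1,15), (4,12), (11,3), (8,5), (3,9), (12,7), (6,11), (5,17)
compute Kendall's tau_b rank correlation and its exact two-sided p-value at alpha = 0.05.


Step 1: Enumerate the 28 unordered pairs (i,j) with i<j and classify each by sign(x_j-x_i) * sign(y_j-y_i).
  (1,2):dx=+3,dy=-3->D; (1,3):dx=+10,dy=-12->D; (1,4):dx=+7,dy=-10->D; (1,5):dx=+2,dy=-6->D
  (1,6):dx=+11,dy=-8->D; (1,7):dx=+5,dy=-4->D; (1,8):dx=+4,dy=+2->C; (2,3):dx=+7,dy=-9->D
  (2,4):dx=+4,dy=-7->D; (2,5):dx=-1,dy=-3->C; (2,6):dx=+8,dy=-5->D; (2,7):dx=+2,dy=-1->D
  (2,8):dx=+1,dy=+5->C; (3,4):dx=-3,dy=+2->D; (3,5):dx=-8,dy=+6->D; (3,6):dx=+1,dy=+4->C
  (3,7):dx=-5,dy=+8->D; (3,8):dx=-6,dy=+14->D; (4,5):dx=-5,dy=+4->D; (4,6):dx=+4,dy=+2->C
  (4,7):dx=-2,dy=+6->D; (4,8):dx=-3,dy=+12->D; (5,6):dx=+9,dy=-2->D; (5,7):dx=+3,dy=+2->C
  (5,8):dx=+2,dy=+8->C; (6,7):dx=-6,dy=+4->D; (6,8):dx=-7,dy=+10->D; (7,8):dx=-1,dy=+6->D
Step 2: C = 7, D = 21, total pairs = 28.
Step 3: tau = (C - D)/(n(n-1)/2) = (7 - 21)/28 = -0.500000.
Step 4: Exact two-sided p-value (enumerate n! = 40320 permutations of y under H0): p = 0.108681.
Step 5: alpha = 0.05. fail to reject H0.

tau_b = -0.5000 (C=7, D=21), p = 0.108681, fail to reject H0.


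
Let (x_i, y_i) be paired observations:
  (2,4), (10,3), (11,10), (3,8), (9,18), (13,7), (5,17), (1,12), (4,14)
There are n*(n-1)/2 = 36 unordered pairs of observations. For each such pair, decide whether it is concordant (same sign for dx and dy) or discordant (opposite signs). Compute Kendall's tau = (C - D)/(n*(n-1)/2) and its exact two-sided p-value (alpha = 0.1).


Step 1: Enumerate the 36 unordered pairs (i,j) with i<j and classify each by sign(x_j-x_i) * sign(y_j-y_i).
  (1,2):dx=+8,dy=-1->D; (1,3):dx=+9,dy=+6->C; (1,4):dx=+1,dy=+4->C; (1,5):dx=+7,dy=+14->C
  (1,6):dx=+11,dy=+3->C; (1,7):dx=+3,dy=+13->C; (1,8):dx=-1,dy=+8->D; (1,9):dx=+2,dy=+10->C
  (2,3):dx=+1,dy=+7->C; (2,4):dx=-7,dy=+5->D; (2,5):dx=-1,dy=+15->D; (2,6):dx=+3,dy=+4->C
  (2,7):dx=-5,dy=+14->D; (2,8):dx=-9,dy=+9->D; (2,9):dx=-6,dy=+11->D; (3,4):dx=-8,dy=-2->C
  (3,5):dx=-2,dy=+8->D; (3,6):dx=+2,dy=-3->D; (3,7):dx=-6,dy=+7->D; (3,8):dx=-10,dy=+2->D
  (3,9):dx=-7,dy=+4->D; (4,5):dx=+6,dy=+10->C; (4,6):dx=+10,dy=-1->D; (4,7):dx=+2,dy=+9->C
  (4,8):dx=-2,dy=+4->D; (4,9):dx=+1,dy=+6->C; (5,6):dx=+4,dy=-11->D; (5,7):dx=-4,dy=-1->C
  (5,8):dx=-8,dy=-6->C; (5,9):dx=-5,dy=-4->C; (6,7):dx=-8,dy=+10->D; (6,8):dx=-12,dy=+5->D
  (6,9):dx=-9,dy=+7->D; (7,8):dx=-4,dy=-5->C; (7,9):dx=-1,dy=-3->C; (8,9):dx=+3,dy=+2->C
Step 2: C = 18, D = 18, total pairs = 36.
Step 3: tau = (C - D)/(n(n-1)/2) = (18 - 18)/36 = 0.000000.
Step 4: Exact two-sided p-value (enumerate n! = 362880 permutations of y under H0): p = 1.000000.
Step 5: alpha = 0.1. fail to reject H0.

tau_b = 0.0000 (C=18, D=18), p = 1.000000, fail to reject H0.


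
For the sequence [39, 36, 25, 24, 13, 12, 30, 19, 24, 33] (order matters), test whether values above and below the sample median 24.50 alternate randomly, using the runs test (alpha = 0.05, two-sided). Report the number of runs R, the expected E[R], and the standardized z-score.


Step 1: Compute median = 24.50; label A = above, B = below.
Labels in order: AAABBBABBA  (n_A = 5, n_B = 5)
Step 2: Count runs R = 5.
Step 3: Under H0 (random ordering), E[R] = 2*n_A*n_B/(n_A+n_B) + 1 = 2*5*5/10 + 1 = 6.0000.
        Var[R] = 2*n_A*n_B*(2*n_A*n_B - n_A - n_B) / ((n_A+n_B)^2 * (n_A+n_B-1)) = 2000/900 = 2.2222.
        SD[R] = 1.4907.
Step 4: Continuity-corrected z = (R + 0.5 - E[R]) / SD[R] = (5 + 0.5 - 6.0000) / 1.4907 = -0.3354.
Step 5: Two-sided p-value via normal approximation = 2*(1 - Phi(|z|)) = 0.737316.
Step 6: alpha = 0.05. fail to reject H0.

R = 5, z = -0.3354, p = 0.737316, fail to reject H0.


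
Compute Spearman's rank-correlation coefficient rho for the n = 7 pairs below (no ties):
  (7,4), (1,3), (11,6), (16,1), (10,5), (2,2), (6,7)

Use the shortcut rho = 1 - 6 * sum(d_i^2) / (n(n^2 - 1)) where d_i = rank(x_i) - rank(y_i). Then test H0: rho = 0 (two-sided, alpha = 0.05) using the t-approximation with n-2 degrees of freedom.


Step 1: Rank x and y separately (midranks; no ties here).
rank(x): 7->4, 1->1, 11->6, 16->7, 10->5, 2->2, 6->3
rank(y): 4->4, 3->3, 6->6, 1->1, 5->5, 2->2, 7->7
Step 2: d_i = R_x(i) - R_y(i); compute d_i^2.
  (4-4)^2=0, (1-3)^2=4, (6-6)^2=0, (7-1)^2=36, (5-5)^2=0, (2-2)^2=0, (3-7)^2=16
sum(d^2) = 56.
Step 3: rho = 1 - 6*56 / (7*(7^2 - 1)) = 1 - 336/336 = 0.000000.
Step 4: Under H0, t = rho * sqrt((n-2)/(1-rho^2)) = 0.0000 ~ t(5).
Step 5: Two-sided p-value from the t-distribution with 5 df = 1.000000.
Step 6: alpha = 0.05. fail to reject H0.

rho = 0.0000, p = 1.000000, fail to reject H0 at alpha = 0.05.


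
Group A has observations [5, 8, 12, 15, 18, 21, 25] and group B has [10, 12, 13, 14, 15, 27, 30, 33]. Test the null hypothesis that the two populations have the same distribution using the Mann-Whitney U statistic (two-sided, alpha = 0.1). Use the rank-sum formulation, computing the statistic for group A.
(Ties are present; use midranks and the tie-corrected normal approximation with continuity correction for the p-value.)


Step 1: Combine and sort all 15 observations; assign midranks.
sorted (value, group): (5,X), (8,X), (10,Y), (12,X), (12,Y), (13,Y), (14,Y), (15,X), (15,Y), (18,X), (21,X), (25,X), (27,Y), (30,Y), (33,Y)
ranks: 5->1, 8->2, 10->3, 12->4.5, 12->4.5, 13->6, 14->7, 15->8.5, 15->8.5, 18->10, 21->11, 25->12, 27->13, 30->14, 33->15
Step 2: Rank sum for X: R1 = 1 + 2 + 4.5 + 8.5 + 10 + 11 + 12 = 49.
Step 3: U_X = R1 - n1(n1+1)/2 = 49 - 7*8/2 = 49 - 28 = 21.
       U_Y = n1*n2 - U_X = 56 - 21 = 35.
Step 4: Ties are present, so use the tie-corrected normal approximation (with continuity correction) for the p-value.
Step 5: p-value = 0.451104; compare to alpha = 0.1. fail to reject H0.

U_X = 21, p = 0.451104, fail to reject H0 at alpha = 0.1.


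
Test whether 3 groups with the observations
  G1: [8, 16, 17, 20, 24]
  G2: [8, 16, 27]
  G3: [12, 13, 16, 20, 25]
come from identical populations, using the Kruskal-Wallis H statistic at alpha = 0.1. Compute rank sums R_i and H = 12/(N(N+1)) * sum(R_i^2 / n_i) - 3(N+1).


Step 1: Combine all N = 13 observations and assign midranks.
sorted (value, group, rank): (8,G1,1.5), (8,G2,1.5), (12,G3,3), (13,G3,4), (16,G1,6), (16,G2,6), (16,G3,6), (17,G1,8), (20,G1,9.5), (20,G3,9.5), (24,G1,11), (25,G3,12), (27,G2,13)
Step 2: Sum ranks within each group.
R_1 = 36 (n_1 = 5)
R_2 = 20.5 (n_2 = 3)
R_3 = 34.5 (n_3 = 5)
Step 3: H = 12/(N(N+1)) * sum(R_i^2/n_i) - 3(N+1)
     = 12/(13*14) * (36^2/5 + 20.5^2/3 + 34.5^2/5) - 3*14
     = 0.065934 * 637.333 - 42
     = 0.021978.
Step 4: Ties present; correction factor C = 1 - 36/(13^3 - 13) = 0.983516. Corrected H = 0.021978 / 0.983516 = 0.022346.
Step 5: Under H0, H ~ chi^2(2); p-value = 0.988889.
Step 6: alpha = 0.1. fail to reject H0.

H = 0.0223, df = 2, p = 0.988889, fail to reject H0.


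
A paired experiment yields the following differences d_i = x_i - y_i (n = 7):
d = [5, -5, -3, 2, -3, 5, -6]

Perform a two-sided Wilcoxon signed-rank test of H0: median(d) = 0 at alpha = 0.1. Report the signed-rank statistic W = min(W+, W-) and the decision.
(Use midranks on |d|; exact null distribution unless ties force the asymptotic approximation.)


Step 1: Drop any zero differences (none here) and take |d_i|.
|d| = [5, 5, 3, 2, 3, 5, 6]
Step 2: Midrank |d_i| (ties get averaged ranks).
ranks: |5|->5, |5|->5, |3|->2.5, |2|->1, |3|->2.5, |5|->5, |6|->7
Step 3: Attach original signs; sum ranks with positive sign and with negative sign.
W+ = 5 + 1 + 5 = 11
W- = 5 + 2.5 + 2.5 + 7 = 17
(Check: W+ + W- = 28 should equal n(n+1)/2 = 28.)
Step 4: Test statistic W = min(W+, W-) = 11.
Step 5: Ties in |d|, so use the tie-corrected normal approximation.
        E[W] = n(n+1)/4 = 7*8/4 = 14.
        Tie groups: |d|=3 (t=2), |d|=5 (t=3); sum(t^3 - t) = 30.
        Var[W] = n(n+1)(2n+1)/24 - sum(t^3-t)/48 = 840/24 - 30/48 = 34.375.
        z = (W - E[W]) / sqrt(Var[W]) = (11 - 14) / 5.8630 = -0.5117.
        Two-sided p = 2*Phi(z) = 0.608874.
Step 6: alpha = 0.1. fail to reject H0.

W+ = 11, W- = 17, W = min = 11, p = 0.608874, fail to reject H0.
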